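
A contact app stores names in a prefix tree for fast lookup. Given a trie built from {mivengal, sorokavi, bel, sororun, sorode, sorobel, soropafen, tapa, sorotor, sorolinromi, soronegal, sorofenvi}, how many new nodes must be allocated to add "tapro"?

The longest prefix of "tapro" already in the trie is "tap" (length 3).
Each of the 2 remaining characters creates one node.

2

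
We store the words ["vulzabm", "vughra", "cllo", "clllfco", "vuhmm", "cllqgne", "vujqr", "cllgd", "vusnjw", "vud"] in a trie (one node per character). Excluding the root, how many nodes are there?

36

For each word, the new-node count is its length minus the longest prefix already in the trie:
  "vulzabm" → 7 new (v, u, l, z, a, b, m)
  "vughra" → prefix "vu" already present; 4 new (g, h, r, a)
  "cllo" → 4 new (c, l, l, o)
  "clllfco" → prefix "cll" already present; 4 new (l, f, c, o)
  "vuhmm" → prefix "vu" already present; 3 new (h, m, m)
  "cllqgne" → prefix "cll" already present; 4 new (q, g, n, e)
  "vujqr" → prefix "vu" already present; 3 new (j, q, r)
  "cllgd" → prefix "cll" already present; 2 new (g, d)
  "vusnjw" → prefix "vu" already present; 4 new (s, n, j, w)
  "vud" → prefix "vu" already present; 1 new (d)
Total nodes = 7 + 4 + 4 + 4 + 3 + 4 + 3 + 2 + 4 + 1 = 36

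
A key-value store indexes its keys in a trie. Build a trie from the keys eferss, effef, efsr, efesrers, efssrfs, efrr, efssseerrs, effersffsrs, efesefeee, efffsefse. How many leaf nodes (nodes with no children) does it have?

10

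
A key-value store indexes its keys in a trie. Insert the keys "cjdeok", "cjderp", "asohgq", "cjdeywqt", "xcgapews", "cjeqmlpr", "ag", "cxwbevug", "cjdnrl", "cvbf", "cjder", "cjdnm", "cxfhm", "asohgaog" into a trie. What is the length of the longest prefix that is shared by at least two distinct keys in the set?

5

The deepest shared node is where two words last agree before diverging.
"asohgaog" and "asohgq" agree on "asohg" (5 characters) before diverging; nothing deeper is shared.
Longest shared-prefix length: 5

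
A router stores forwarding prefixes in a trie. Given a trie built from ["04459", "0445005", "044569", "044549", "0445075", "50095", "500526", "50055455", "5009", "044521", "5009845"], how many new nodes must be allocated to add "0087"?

3

Walking "0087" from the root, the first 1 characters ("0") follow existing edges; "0" is the first miss.
New nodes needed: |"0087"| − 1 = 4 − 1 = 3.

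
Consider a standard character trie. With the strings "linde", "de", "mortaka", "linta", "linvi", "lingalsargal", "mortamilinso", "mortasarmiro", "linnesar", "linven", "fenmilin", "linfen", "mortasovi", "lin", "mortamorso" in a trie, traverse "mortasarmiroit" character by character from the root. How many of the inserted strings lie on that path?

1

Check each prefix of "mortasarmiroit" against the stored set — each match is an end-marker on the path.
Prefixes of the query that are stored words: "mortasarmiro"
Count: 1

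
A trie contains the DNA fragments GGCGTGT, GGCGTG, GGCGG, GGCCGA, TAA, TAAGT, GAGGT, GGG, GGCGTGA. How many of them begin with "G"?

Traverse to the node for "G", then collect every word in that subtree.
Matches: "GAGGT", "GGCCGA", "GGCGG", "GGCGTG", "GGCGTGA", "GGCGTGT", "GGG"
Count: 7

7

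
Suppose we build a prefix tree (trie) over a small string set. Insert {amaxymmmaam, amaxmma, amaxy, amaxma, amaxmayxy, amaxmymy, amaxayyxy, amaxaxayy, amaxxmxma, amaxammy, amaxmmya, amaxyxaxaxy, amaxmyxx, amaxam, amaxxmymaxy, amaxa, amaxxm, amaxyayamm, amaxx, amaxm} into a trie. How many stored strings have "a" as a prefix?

20

Walk to "a"; the words in its subtree are exactly those with that prefix.
Matches: "amaxa", "amaxam", "amaxammy", "amaxaxayy", "amaxayyxy", "amaxm", "amaxma", "amaxmayxy", "amaxmma", "amaxmmya", "amaxmymy", "amaxmyxx", "amaxx", "amaxxm", "amaxxmxma", "amaxxmymaxy", "amaxy", "amaxyayamm", "amaxymmmaam", "amaxyxaxaxy"
Count: 20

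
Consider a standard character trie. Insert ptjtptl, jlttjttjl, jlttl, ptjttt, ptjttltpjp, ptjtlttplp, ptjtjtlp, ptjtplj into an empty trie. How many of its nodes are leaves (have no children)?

8

Leaves are exactly the stored words that no other stored word extends.
Those words: "jlttjttjl", "jlttl", "ptjtjtlp", "ptjtlttplp", "ptjtplj", "ptjtptl", "ptjttltpjp", "ptjttt"
Leaf count: 8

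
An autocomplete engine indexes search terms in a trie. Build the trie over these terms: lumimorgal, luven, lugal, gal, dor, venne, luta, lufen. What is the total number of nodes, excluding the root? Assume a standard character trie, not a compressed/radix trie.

Count nodes per top-level branch (shared prefixes stored once):
  'd'-branch (dor): 3 nodes
  'g'-branch (gal): 3 nodes
  'l'-branch (lufen, lugal, lumimorgal, luta, luven): 21 nodes
  'v'-branch (venne): 5 nodes
Sum: 32

32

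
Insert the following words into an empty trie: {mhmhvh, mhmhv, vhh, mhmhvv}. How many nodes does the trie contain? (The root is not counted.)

10

Count nodes per top-level branch (shared prefixes stored once):
  'm'-branch (mhmhv, mhmhvh, mhmhvv): 7 nodes
  'v'-branch (vhh): 3 nodes
Sum: 10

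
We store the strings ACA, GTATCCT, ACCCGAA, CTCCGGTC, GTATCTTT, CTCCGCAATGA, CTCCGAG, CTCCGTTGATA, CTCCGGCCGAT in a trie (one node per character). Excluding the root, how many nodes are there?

45

Insert word by word; a character creates a node only if that edge doesn't already exist:
  "ACA" → 3 new (A, C, A)
  "GTATCCT" → 7 new (G, T, A, T, C, C, T)
  "ACCCGAA" → prefix "AC" already present; 5 new (C, C, G, A, A)
  "CTCCGGTC" → 8 new (C, T, C, C, G, G, T, C)
  "GTATCTTT" → prefix "GTATC" already present; 3 new (T, T, T)
  "CTCCGCAATGA" → prefix "CTCCG" already present; 6 new (C, A, A, T, G, A)
  "CTCCGAG" → prefix "CTCCG" already present; 2 new (A, G)
  "CTCCGTTGATA" → prefix "CTCCG" already present; 6 new (T, T, G, A, T, A)
  "CTCCGGCCGAT" → prefix "CTCCGG" already present; 5 new (C, C, G, A, T)
Total nodes = 3 + 7 + 5 + 8 + 3 + 6 + 2 + 6 + 5 = 45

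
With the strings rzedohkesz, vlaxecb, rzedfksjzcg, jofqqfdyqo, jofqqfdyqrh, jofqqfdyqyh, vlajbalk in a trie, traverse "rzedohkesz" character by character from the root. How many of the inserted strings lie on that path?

1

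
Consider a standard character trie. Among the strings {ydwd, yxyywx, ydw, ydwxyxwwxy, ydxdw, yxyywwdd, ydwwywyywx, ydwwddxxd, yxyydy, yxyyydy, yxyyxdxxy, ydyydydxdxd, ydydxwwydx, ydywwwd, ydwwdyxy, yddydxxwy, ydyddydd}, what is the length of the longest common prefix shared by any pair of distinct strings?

The deepest shared node is where two words last agree before diverging.
"ydwwddxxd" and "ydwwdyxy" agree on "ydwwd" (5 characters) before diverging; nothing deeper is shared.
Longest shared-prefix length: 5

5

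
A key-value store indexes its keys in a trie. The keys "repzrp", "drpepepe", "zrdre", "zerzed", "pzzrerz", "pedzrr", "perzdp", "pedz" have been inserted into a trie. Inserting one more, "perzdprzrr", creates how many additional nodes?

4

"perzdp" is already a path in the trie; the remaining "rzrr" must be added.
Each of the 4 remaining characters creates one node.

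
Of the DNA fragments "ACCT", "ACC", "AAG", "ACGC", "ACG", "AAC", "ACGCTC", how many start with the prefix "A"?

7

Traverse to the node for "A", then collect every word in that subtree.
Matches: "AAC", "AAG", "ACC", "ACCT", "ACG", "ACGC", "ACGCTC"
Count: 7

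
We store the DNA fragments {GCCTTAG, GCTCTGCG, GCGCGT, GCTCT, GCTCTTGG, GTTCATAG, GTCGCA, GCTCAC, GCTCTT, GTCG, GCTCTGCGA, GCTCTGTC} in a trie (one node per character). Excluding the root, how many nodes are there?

Trie structure (* marks end of a word):
(root)
└─ G
   ├─ C
   │  ├─ C
   │  │  └─ T
   │  │     └─ T
   │  │        └─ A
   │  │           └─ G *
   │  ├─ G
   │  │  └─ C
   │  │     └─ G
   │  │        └─ T *
   │  └─ T
   │     └─ C
   │        ├─ A
   │        │  └─ C *
   │        └─ T *
   │           ├─ G
   │           │  ├─ C
   │           │  │  └─ G *
   │           │  │     └─ A *
   │           │  └─ T
   │           │     └─ C *
   │           └─ T *
   │              └─ G
   │                 └─ G *
   └─ T
      ├─ C
      │  └─ G *
      │     └─ C
      │        └─ A *
      └─ T
         └─ C
            └─ A
               └─ T
                  └─ A
                     └─ G *
Counting every labelled node above: 36.

36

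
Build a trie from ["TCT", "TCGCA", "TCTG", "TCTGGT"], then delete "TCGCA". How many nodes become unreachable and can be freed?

3

Walk "TCGCA" from the leaf back toward the root, removing each node that no remaining word uses.
The suffix "GCA" (3 nodes) is used only by "TCGCA"; the node for "TC" still has the child "T", so pruning stops there.
Nodes removed: 3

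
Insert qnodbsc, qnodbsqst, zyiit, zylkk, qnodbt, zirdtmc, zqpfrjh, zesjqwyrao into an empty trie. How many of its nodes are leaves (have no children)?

8

A leaf is a node with no children — equivalently, the end of a word that is not a proper prefix of any other stored word.
Those words: "qnodbsc", "qnodbsqst", "qnodbt", "zesjqwyrao", "zirdtmc", "zqpfrjh", "zyiit", "zylkk"
Leaf count: 8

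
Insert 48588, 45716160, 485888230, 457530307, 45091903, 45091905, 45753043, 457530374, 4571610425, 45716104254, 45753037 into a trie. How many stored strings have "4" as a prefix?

Filter for entries beginning with "4":
Words under "4": 45091903, 45091905, 4571610425, 45716104254, 45716160, 457530307, 45753037, 457530374, 45753043, 48588, 485888230
Count: 11

11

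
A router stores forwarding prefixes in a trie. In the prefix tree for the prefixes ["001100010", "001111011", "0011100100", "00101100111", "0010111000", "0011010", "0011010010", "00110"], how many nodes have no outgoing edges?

6

A leaf is a node with no children — equivalently, the end of a word that is not a proper prefix of any other stored word.
Those words: "00101100111", "0010111000", "001100010", "0011010010", "0011100100", "001111011"
Leaf count: 6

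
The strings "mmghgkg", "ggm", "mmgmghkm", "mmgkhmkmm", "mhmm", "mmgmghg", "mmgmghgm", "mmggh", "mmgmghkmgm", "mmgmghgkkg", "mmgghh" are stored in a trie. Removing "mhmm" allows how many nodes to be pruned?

Walk "mhmm" from the leaf back toward the root, removing each node that no remaining word uses.
The suffix "hmm" (3 nodes) is used only by "mhmm"; the node for "m" still has the child "m", so pruning stops there.
Nodes removed: 3

3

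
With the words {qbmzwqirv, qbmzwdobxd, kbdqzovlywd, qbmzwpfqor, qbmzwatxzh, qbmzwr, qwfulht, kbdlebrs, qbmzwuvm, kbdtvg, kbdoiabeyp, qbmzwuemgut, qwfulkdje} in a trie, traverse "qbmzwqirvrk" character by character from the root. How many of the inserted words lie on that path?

1

Traverse "qbmzwqirvrk" character by character; count nodes along the way that are marked as word ends.
Prefixes of the query that are stored words: "qbmzwqirv"
Count: 1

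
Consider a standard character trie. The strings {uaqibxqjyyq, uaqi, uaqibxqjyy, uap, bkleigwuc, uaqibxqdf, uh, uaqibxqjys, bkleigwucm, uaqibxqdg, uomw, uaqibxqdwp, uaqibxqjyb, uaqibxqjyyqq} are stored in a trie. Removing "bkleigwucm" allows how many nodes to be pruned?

1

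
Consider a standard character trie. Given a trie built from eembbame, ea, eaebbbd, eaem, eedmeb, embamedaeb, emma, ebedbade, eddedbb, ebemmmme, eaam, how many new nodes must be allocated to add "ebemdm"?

2

Walking "ebemdm" from the root, the first 4 characters ("ebem") follow existing edges; "d" is the first miss.
So 6 − 4 = 2 new nodes.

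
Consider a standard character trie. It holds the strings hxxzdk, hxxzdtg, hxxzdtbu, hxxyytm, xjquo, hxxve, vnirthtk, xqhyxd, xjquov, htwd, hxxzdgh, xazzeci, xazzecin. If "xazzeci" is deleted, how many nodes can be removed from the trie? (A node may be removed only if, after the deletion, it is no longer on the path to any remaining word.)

0

After clearing the end-marker at "xazzeci", prune upward until reaching a node still needed by another word.
Every node on "xazzeci" is still needed (e.g. by "xazzecin"), so nothing is freed.
Nodes removed: 0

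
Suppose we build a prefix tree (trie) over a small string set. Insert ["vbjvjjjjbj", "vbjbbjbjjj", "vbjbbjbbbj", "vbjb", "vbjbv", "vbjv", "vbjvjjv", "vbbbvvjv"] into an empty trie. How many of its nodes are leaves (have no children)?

Leaves are exactly the stored words that no other stored word extends.
Those words: "vbbbvvjv", "vbjbbjbbbj", "vbjbbjbjjj", "vbjbv", "vbjvjjjjbj", "vbjvjjv"
Leaf count: 6

6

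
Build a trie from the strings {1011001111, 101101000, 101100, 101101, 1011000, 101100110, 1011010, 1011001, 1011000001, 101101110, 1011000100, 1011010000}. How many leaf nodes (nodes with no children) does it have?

6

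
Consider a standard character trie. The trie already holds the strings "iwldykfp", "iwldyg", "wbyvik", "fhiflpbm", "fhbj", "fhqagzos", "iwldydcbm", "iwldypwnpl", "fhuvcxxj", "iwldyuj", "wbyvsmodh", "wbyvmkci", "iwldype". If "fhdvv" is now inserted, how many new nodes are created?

3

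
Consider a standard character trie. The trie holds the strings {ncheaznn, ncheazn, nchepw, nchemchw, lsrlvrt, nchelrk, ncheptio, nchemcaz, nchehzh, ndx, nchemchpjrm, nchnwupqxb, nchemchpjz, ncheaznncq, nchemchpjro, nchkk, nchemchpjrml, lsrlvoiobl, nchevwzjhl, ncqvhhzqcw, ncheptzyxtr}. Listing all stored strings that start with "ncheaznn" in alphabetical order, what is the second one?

Words with prefix "ncheaznn", in lexicographic order: "ncheaznn", "ncheaznncq"
Position 2: ncheaznncq

ncheaznncq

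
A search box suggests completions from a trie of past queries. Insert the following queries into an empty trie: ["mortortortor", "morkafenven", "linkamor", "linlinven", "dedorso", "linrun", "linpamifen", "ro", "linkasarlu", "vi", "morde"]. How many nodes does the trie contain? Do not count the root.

62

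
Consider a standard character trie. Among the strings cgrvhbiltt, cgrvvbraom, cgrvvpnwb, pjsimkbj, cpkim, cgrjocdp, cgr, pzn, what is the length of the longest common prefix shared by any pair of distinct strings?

5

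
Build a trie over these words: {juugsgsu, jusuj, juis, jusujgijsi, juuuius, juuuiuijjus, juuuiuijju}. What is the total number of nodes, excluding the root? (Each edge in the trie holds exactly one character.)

Insert word by word; a character creates a node only if that edge doesn't already exist:
  "juugsgsu" → 8 new (j, u, u, g, s, g, s, u)
  "jusuj" → prefix "ju" already present; 3 new (s, u, j)
  "juis" → prefix "ju" already present; 2 new (i, s)
  "jusujgijsi" → prefix "jusuj" already present; 5 new (g, i, j, s, i)
  "juuuius" → prefix "juu" already present; 4 new (u, i, u, s)
  "juuuiuijjus" → prefix "juuuiu" already present; 5 new (i, j, j, u, s)
  "juuuiuijju" → prefix "juuuiuijju" already present; 0 new (none)
Total nodes = 8 + 3 + 2 + 5 + 4 + 5 + 0 = 27

27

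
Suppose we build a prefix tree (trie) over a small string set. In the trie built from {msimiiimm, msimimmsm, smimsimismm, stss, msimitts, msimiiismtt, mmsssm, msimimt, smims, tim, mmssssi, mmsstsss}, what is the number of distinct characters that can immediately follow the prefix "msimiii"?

Walk "msimiii" from the root, arriving at one node.
Distinct next characters after "msimiii": m, s.
That node has 2 child edges.

2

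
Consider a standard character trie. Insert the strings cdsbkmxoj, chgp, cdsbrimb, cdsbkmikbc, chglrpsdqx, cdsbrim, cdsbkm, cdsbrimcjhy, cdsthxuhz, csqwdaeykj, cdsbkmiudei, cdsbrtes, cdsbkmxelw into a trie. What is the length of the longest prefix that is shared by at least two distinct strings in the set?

7

Equivalently: take the maximum, over all pairs, of their longest common prefix length.
"cdsbkmikbc" and "cdsbkmiudei" agree on "cdsbkmi" (7 characters) before diverging; nothing deeper is shared.
Longest shared-prefix length: 7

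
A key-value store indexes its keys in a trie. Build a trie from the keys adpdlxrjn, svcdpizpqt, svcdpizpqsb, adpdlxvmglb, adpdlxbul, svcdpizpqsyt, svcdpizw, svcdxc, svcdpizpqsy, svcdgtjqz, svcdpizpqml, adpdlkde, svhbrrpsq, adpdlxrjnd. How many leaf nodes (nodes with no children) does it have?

A leaf is a node with no children — equivalently, the end of a word that is not a proper prefix of any other stored word.
Those words: "adpdlkde", "adpdlxbul", "adpdlxrjnd", "adpdlxvmglb", "svcdgtjqz", "svcdpizpqml", "svcdpizpqsb", "svcdpizpqsyt", "svcdpizpqt", "svcdpizw", "svcdxc", "svhbrrpsq"
Leaf count: 12

12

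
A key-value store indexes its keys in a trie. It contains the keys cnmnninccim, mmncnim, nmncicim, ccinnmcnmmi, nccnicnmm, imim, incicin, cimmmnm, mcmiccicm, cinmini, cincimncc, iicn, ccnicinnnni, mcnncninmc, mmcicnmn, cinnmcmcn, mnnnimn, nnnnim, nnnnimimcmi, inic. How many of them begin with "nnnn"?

2

Filter for entries beginning with "nnnn":
Matches: "nnnnim", "nnnnimimcmi"
Count: 2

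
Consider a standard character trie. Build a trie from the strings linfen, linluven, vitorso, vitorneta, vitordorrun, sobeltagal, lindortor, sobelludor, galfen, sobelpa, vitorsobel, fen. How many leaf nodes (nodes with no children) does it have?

11

Leaves are exactly the stored words that no other stored word extends.
Those words: "fen", "galfen", "lindortor", "linfen", "linluven", "sobelludor", "sobelpa", "sobeltagal", "vitordorrun", "vitorneta", "vitorsobel"
Leaf count: 11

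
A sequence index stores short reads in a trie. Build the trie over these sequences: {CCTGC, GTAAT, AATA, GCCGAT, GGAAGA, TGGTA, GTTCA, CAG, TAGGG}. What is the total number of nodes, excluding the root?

Count nodes per top-level branch (shared prefixes stored once):
  'A'-branch (AATA): 4 nodes
  'C'-branch (CAG, CCTGC): 7 nodes
  'G'-branch (GCCGAT, GGAAGA, GTAAT, GTTCA): 18 nodes
  'T'-branch (TAGGG, TGGTA): 9 nodes
Sum: 38

38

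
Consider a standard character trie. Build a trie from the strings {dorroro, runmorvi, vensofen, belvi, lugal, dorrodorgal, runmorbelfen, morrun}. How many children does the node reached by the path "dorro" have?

The children of the "dorro" node are the distinct next characters among strings starting with "dorro".
Characters that immediately follow "dorro" among the stored strings: {d, r}.
That node has 2 child edges.

2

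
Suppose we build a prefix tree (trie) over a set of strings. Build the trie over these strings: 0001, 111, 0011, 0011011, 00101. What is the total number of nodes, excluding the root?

14

Insert word by word; a character creates a node only if that edge doesn't already exist:
  "0001" → 4 new (0, 0, 0, 1)
  "111" → 3 new (1, 1, 1)
  "0011" → prefix "00" already present; 2 new (1, 1)
  "0011011" → prefix "0011" already present; 3 new (0, 1, 1)
  "00101" → prefix "001" already present; 2 new (0, 1)
Total nodes = 4 + 3 + 2 + 3 + 2 = 14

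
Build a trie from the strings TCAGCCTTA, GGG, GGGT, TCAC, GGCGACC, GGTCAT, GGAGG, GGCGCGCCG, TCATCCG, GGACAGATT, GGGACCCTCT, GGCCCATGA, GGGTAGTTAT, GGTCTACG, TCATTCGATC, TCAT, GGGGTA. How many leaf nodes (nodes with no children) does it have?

A leaf is a node with no children — equivalently, the end of a word that is not a proper prefix of any other stored word.
Those words: "GGACAGATT", "GGAGG", "GGCCCATGA", "GGCGACC", "GGCGCGCCG", "GGGACCCTCT", "GGGGTA", "GGGTAGTTAT", "GGTCAT", "GGTCTACG", "TCAC", "TCAGCCTTA", "TCATCCG", "TCATTCGATC"
Leaf count: 14

14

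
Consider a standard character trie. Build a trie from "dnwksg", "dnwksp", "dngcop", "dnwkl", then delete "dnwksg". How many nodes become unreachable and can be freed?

1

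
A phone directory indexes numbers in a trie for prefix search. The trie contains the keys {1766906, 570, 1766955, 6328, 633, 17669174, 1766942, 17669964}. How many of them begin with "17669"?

Filter for entries beginning with "17669":
Words under "17669": 1766906, 17669174, 1766942, 1766955, 17669964
Count: 5

5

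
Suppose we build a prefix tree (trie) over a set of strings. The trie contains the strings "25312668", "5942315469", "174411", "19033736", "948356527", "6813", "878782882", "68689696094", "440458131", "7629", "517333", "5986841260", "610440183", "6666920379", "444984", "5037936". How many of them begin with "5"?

4

Traverse to the node for "5", then collect every word in that subtree.
Matches: "5037936", "517333", "5942315469", "5986841260"
Count: 4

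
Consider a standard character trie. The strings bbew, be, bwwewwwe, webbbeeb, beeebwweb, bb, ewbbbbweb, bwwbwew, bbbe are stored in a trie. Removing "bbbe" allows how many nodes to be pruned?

2

A node on "bbbe"'s path can go only if nothing else ends at it or branches off below it.
The suffix "be" (2 nodes) is used only by "bbbe"; the node for "bb" still has the child "e", so pruning stops there.
Nodes removed: 2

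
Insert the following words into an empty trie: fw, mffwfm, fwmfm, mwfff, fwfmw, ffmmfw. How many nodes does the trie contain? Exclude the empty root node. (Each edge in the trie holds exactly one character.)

23

Insert word by word; a character creates a node only if that edge doesn't already exist:
  "fw" → 2 new (f, w)
  "mffwfm" → 6 new (m, f, f, w, f, m)
  "fwmfm" → prefix "fw" already present; 3 new (m, f, m)
  "mwfff" → prefix "m" already present; 4 new (w, f, f, f)
  "fwfmw" → prefix "fw" already present; 3 new (f, m, w)
  "ffmmfw" → prefix "f" already present; 5 new (f, m, m, f, w)
Total nodes = 2 + 6 + 3 + 4 + 3 + 5 = 23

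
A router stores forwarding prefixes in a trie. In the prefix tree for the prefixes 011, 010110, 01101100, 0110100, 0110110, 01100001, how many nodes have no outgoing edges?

A leaf is a node with no children — equivalently, the end of a word that is not a proper prefix of any other stored word.
Those words: "010110", "01100001", "0110100", "01101100"
Leaf count: 4

4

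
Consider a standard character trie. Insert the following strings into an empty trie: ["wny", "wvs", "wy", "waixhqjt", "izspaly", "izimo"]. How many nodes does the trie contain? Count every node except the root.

23

Trie structure (* marks end of a word):
(root)
├─ i
│  └─ z
│     ├─ i
│     │  └─ m
│     │     └─ o *
│     └─ s
│        └─ p
│           └─ a
│              └─ l
│                 └─ y *
└─ w
   ├─ a
   │  └─ i
   │     └─ x
   │        └─ h
   │           └─ q
   │              └─ j
   │                 └─ t *
   ├─ n
   │  └─ y *
   ├─ v
   │  └─ s *
   └─ y *
Counting every labelled node above: 23.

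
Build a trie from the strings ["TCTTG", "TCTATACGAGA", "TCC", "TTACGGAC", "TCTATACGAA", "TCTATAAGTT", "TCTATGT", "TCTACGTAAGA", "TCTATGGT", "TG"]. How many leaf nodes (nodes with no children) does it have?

Leaves are exactly the stored words that no other stored word extends.
Those words: "TCC", "TCTACGTAAGA", "TCTATAAGTT", "TCTATACGAA", "TCTATACGAGA", "TCTATGGT", "TCTATGT", "TCTTG", "TG", "TTACGGAC"
Leaf count: 10

10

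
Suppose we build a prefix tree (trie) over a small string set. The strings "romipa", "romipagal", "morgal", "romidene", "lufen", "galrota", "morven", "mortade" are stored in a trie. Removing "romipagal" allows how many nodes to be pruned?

3

A node on "romipagal"'s path can go only if nothing else ends at it or branches off below it.
The suffix "gal" (3 nodes) is used only by "romipagal"; "romipa" is itself a stored word, so pruning stops there.
Nodes removed: 3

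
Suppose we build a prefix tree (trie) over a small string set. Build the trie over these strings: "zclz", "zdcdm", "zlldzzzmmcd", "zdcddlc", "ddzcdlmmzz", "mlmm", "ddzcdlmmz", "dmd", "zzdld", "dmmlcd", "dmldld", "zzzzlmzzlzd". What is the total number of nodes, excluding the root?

For each word, the new-node count is its length minus the longest prefix already in the trie:
  "zclz" → 4 new (z, c, l, z)
  "zdcdm" → prefix "z" already present; 4 new (d, c, d, m)
  "zlldzzzmmcd" → prefix "z" already present; 10 new (l, l, d, z, z, z, m, m, c, d)
  "zdcddlc" → prefix "zdcd" already present; 3 new (d, l, c)
  "ddzcdlmmzz" → 10 new (d, d, z, c, d, l, m, m, z, z)
  "mlmm" → 4 new (m, l, m, m)
  "ddzcdlmmz" → prefix "ddzcdlmmz" already present; 0 new (none)
  "dmd" → prefix "d" already present; 2 new (m, d)
  "zzdld" → prefix "z" already present; 4 new (z, d, l, d)
  "dmmlcd" → prefix "dm" already present; 4 new (m, l, c, d)
  "dmldld" → prefix "dm" already present; 4 new (l, d, l, d)
  "zzzzlmzzlzd" → prefix "zz" already present; 9 new (z, z, l, m, z, z, l, z, d)
Total nodes = 4 + 4 + 10 + 3 + 10 + 4 + 0 + 2 + 4 + 4 + 4 + 9 = 58

58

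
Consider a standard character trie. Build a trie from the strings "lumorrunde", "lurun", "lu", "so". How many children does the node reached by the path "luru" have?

1

Follow the path "luru" to its node, then look at its outgoing edges.
Characters that immediately follow "luru" among the stored strings: {n}.
That node has 1 child edge.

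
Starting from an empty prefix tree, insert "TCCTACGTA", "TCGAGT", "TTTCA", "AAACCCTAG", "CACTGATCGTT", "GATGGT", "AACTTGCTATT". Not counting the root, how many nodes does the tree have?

52

Insert word by word; a character creates a node only if that edge doesn't already exist:
  "TCCTACGTA" → 9 new (T, C, C, T, A, C, G, T, A)
  "TCGAGT" → prefix "TC" already present; 4 new (G, A, G, T)
  "TTTCA" → prefix "T" already present; 4 new (T, T, C, A)
  "AAACCCTAG" → 9 new (A, A, A, C, C, C, T, A, G)
  "CACTGATCGTT" → 11 new (C, A, C, T, G, A, T, C, G, T, T)
  "GATGGT" → 6 new (G, A, T, G, G, T)
  "AACTTGCTATT" → prefix "AA" already present; 9 new (C, T, T, G, C, T, A, T, T)
Total nodes = 9 + 4 + 4 + 9 + 11 + 6 + 9 = 52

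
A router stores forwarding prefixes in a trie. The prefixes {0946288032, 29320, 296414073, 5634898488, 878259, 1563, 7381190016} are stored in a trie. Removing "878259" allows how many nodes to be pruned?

6

Walk "878259" from the leaf back toward the root, removing each node that no remaining word uses.
No other word shares any prefix with "878259", so all 6 of its nodes go.
Nodes removed: 6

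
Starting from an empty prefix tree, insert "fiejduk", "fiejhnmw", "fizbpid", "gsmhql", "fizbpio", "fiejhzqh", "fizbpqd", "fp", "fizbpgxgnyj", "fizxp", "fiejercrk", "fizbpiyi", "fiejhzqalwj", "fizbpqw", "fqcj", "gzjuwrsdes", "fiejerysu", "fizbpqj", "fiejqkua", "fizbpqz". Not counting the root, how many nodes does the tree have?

Trace insertions, counting only characters that open a new branch:
  "fiejduk" → 7 new (f, i, e, j, d, u, k)
  "fiejhnmw" → prefix "fiej" already present; 4 new (h, n, m, w)
  "fizbpid" → prefix "fi" already present; 5 new (z, b, p, i, d)
  "gsmhql" → 6 new (g, s, m, h, q, l)
  "fizbpio" → prefix "fizbpi" already present; 1 new (o)
  "fiejhzqh" → prefix "fiejh" already present; 3 new (z, q, h)
  "fizbpqd" → prefix "fizbp" already present; 2 new (q, d)
  "fp" → prefix "f" already present; 1 new (p)
  "fizbpgxgnyj" → prefix "fizbp" already present; 6 new (g, x, g, n, y, j)
  "fizxp" → prefix "fiz" already present; 2 new (x, p)
  "fiejercrk" → prefix "fiej" already present; 5 new (e, r, c, r, k)
  "fizbpiyi" → prefix "fizbpi" already present; 2 new (y, i)
  "fiejhzqalwj" → prefix "fiejhzq" already present; 4 new (a, l, w, j)
  "fizbpqw" → prefix "fizbpq" already present; 1 new (w)
  "fqcj" → prefix "f" already present; 3 new (q, c, j)
  "gzjuwrsdes" → prefix "g" already present; 9 new (z, j, u, w, r, s, d, e, s)
  "fiejerysu" → prefix "fiejer" already present; 3 new (y, s, u)
  "fizbpqj" → prefix "fizbpq" already present; 1 new (j)
  "fiejqkua" → prefix "fiej" already present; 4 new (q, k, u, a)
  "fizbpqz" → prefix "fizbpq" already present; 1 new (z)
Total nodes = 7 + 4 + 5 + 6 + 1 + 3 + 2 + 1 + 6 + 2 + 5 + 2 + 4 + 1 + 3 + 9 + 3 + 1 + 4 + 1 = 70

70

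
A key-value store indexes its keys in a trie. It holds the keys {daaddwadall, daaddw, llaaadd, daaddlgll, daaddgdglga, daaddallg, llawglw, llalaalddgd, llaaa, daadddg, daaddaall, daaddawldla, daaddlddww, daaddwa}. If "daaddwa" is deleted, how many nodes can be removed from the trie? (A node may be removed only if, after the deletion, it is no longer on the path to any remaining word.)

0

After clearing the end-marker at "daaddwa", prune upward until reaching a node still needed by another word.
Every node on "daaddwa" is still needed (e.g. by "daaddwadall"), so nothing is freed.
Nodes removed: 0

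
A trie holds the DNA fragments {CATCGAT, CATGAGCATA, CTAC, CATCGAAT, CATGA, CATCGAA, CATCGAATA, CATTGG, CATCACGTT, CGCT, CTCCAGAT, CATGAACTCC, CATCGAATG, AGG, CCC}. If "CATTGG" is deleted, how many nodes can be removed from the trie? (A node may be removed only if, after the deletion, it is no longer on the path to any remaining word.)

3

Walk "CATTGG" from the leaf back toward the root, removing each node that no remaining word uses.
The suffix "TGG" (3 nodes) is used only by "CATTGG"; the node for "CAT" still has the child "C", so pruning stops there.
Nodes removed: 3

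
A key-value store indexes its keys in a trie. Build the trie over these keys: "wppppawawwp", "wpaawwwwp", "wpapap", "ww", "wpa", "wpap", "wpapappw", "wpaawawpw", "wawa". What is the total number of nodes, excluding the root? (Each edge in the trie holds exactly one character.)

Count nodes per top-level branch (shared prefixes stored once):
  'w'-branch (wawa, wpa, wpaawawpw, wpaawwwwp, wpap, wpapap, wpapappw, wppppawawwp, ww): 31 nodes
Sum: 31

31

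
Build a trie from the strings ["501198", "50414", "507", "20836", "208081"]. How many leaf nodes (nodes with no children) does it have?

A leaf is a node with no children — equivalently, the end of a word that is not a proper prefix of any other stored word.
Those words: "208081", "20836", "501198", "50414", "507"
Leaf count: 5

5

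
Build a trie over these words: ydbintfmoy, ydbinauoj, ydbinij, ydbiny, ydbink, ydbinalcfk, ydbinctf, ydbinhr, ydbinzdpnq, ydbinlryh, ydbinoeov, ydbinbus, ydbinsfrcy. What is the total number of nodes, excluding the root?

48

For each word, the new-node count is its length minus the longest prefix already in the trie:
  "ydbintfmoy" → 10 new (y, d, b, i, n, t, f, m, o, y)
  "ydbinauoj" → prefix "ydbin" already present; 4 new (a, u, o, j)
  "ydbinij" → prefix "ydbin" already present; 2 new (i, j)
  "ydbiny" → prefix "ydbin" already present; 1 new (y)
  "ydbink" → prefix "ydbin" already present; 1 new (k)
  "ydbinalcfk" → prefix "ydbina" already present; 4 new (l, c, f, k)
  "ydbinctf" → prefix "ydbin" already present; 3 new (c, t, f)
  "ydbinhr" → prefix "ydbin" already present; 2 new (h, r)
  "ydbinzdpnq" → prefix "ydbin" already present; 5 new (z, d, p, n, q)
  "ydbinlryh" → prefix "ydbin" already present; 4 new (l, r, y, h)
  "ydbinoeov" → prefix "ydbin" already present; 4 new (o, e, o, v)
  "ydbinbus" → prefix "ydbin" already present; 3 new (b, u, s)
  "ydbinsfrcy" → prefix "ydbin" already present; 5 new (s, f, r, c, y)
Total nodes = 10 + 4 + 2 + 1 + 1 + 4 + 3 + 2 + 5 + 4 + 4 + 3 + 5 = 48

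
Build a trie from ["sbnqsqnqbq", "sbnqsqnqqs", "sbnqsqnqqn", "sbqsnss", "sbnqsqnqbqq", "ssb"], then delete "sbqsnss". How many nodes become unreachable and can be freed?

5

After clearing the end-marker at "sbqsnss", prune upward until reaching a node still needed by another word.
The suffix "qsnss" (5 nodes) is used only by "sbqsnss"; the node for "sb" still has the child "n", so pruning stops there.
Nodes removed: 5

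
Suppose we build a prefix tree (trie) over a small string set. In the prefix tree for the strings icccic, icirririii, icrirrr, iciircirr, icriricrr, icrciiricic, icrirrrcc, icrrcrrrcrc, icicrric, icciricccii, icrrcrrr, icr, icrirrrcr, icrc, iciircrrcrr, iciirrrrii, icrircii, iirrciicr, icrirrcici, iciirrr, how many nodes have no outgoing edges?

15

Leaves are exactly the stored words that no other stored word extends.
Those words: "icccic", "icciricccii", "icicrric", "iciircirr", "iciircrrcrr", "iciirrrrii", "icirririii", "icrciiricic", "icrircii", "icriricrr", "icrirrcici", "icrirrrcc", "icrirrrcr", "icrrcrrrcrc", "iirrciicr"
Leaf count: 15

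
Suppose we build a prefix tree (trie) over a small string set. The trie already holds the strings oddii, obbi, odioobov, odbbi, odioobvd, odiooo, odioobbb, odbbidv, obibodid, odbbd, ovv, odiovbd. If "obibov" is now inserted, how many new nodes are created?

1

"obibo" is already a path in the trie; the remaining "v" must be added.
So 6 − 5 = 1 new nodes.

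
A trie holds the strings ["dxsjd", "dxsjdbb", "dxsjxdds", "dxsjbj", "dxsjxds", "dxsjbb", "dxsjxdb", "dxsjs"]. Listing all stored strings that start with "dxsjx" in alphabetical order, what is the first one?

Words with prefix "dxsjx", in lexicographic order: "dxsjxdb", "dxsjxdds", "dxsjxds"
The 1st is dxsjxdb.

dxsjxdb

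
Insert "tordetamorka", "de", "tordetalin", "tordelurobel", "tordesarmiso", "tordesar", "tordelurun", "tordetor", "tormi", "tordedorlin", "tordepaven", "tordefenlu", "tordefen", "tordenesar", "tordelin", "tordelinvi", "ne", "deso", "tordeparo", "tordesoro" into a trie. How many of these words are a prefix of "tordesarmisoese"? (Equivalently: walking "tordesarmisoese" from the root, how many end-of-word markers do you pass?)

2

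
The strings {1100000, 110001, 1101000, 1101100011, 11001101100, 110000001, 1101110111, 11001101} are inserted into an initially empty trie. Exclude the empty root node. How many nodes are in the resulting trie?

Trie structure (* marks end of a word):
(root)
└─ 1
   └─ 1
      └─ 0
         ├─ 0
         │  ├─ 0
         │  │  ├─ 0
         │  │  │  └─ 0 *
         │  │  │     └─ 0
         │  │  │        └─ 1 *
         │  │  └─ 1 *
         │  └─ 1
         │     └─ 1
         │        └─ 0
         │           └─ 1 *
         │              └─ 1
         │                 └─ 0
         │                    └─ 0 *
         └─ 1
            ├─ 0
            │  └─ 0
            │     └─ 0 *
            └─ 1
               ├─ 0
               │  └─ 0
               │     └─ 0
               │        └─ 1
               │           └─ 1 *
               └─ 1
                  └─ 0
                     └─ 1
                        └─ 1
                           └─ 1 *
Counting every labelled node above: 32.

32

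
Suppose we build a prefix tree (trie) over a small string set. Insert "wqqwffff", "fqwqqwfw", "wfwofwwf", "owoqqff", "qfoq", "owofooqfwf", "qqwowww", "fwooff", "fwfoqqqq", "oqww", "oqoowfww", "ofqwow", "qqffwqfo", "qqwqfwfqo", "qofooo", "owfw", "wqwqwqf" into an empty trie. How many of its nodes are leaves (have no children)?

17

A leaf is a node with no children — equivalently, the end of a word that is not a proper prefix of any other stored word.
Those words: "fqwqqwfw", "fwfoqqqq", "fwooff", "ofqwow", "oqoowfww", "oqww", "owfw", "owofooqfwf", "owoqqff", "qfoq", "qofooo", "qqffwqfo", "qqwowww", "qqwqfwfqo", "wfwofwwf", "wqqwffff", "wqwqwqf"
Leaf count: 17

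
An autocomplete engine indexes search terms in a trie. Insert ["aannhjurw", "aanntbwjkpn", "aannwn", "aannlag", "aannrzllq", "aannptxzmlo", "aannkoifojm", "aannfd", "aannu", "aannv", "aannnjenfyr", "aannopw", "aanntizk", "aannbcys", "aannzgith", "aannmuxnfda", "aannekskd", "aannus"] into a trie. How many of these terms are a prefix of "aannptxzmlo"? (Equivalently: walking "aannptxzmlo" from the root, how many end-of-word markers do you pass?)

1

Traverse "aannptxzmlo" character by character; count nodes along the way that are marked as word ends.
Prefixes of the query that are stored words: "aannptxzmlo"
Count: 1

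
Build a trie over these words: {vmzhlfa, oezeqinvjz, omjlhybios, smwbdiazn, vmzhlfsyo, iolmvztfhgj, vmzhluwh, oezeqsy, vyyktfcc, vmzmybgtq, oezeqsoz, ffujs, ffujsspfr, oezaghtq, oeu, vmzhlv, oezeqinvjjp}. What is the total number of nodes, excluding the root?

87

Count nodes per top-level branch (shared prefixes stored once):
  'f'-branch (ffujs, ffujsspfr): 9 nodes
  'i'-branch (iolmvztfhgj): 11 nodes
  'o'-branch (oeu, oezaghtq, oezeqinvjjp, oezeqinvjz, oezeqsoz, oezeqsy, omjlhybios): 31 nodes
  's'-branch (smwbdiazn): 9 nodes
  'v'-branch (vmzhlfa, vmzhlfsyo, vmzhluwh, vmzhlv, vmzmybgtq, vyyktfcc): 27 nodes
Sum: 87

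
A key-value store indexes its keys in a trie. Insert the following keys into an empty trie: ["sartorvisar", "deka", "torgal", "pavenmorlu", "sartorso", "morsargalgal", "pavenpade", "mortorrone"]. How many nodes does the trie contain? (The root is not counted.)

56

For each word, the new-node count is its length minus the longest prefix already in the trie:
  "sartorvisar" → 11 new (s, a, r, t, o, r, v, i, s, a, r)
  "deka" → 4 new (d, e, k, a)
  "torgal" → 6 new (t, o, r, g, a, l)
  "pavenmorlu" → 10 new (p, a, v, e, n, m, o, r, l, u)
  "sartorso" → prefix "sartor" already present; 2 new (s, o)
  "morsargalgal" → 12 new (m, o, r, s, a, r, g, a, l, g, a, l)
  "pavenpade" → prefix "paven" already present; 4 new (p, a, d, e)
  "mortorrone" → prefix "mor" already present; 7 new (t, o, r, r, o, n, e)
Total nodes = 11 + 4 + 6 + 10 + 2 + 12 + 4 + 7 = 56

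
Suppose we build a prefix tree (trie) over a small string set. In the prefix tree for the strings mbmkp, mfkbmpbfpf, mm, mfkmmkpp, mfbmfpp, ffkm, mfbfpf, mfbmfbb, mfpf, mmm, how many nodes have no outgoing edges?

9

Leaves are exactly the stored words that no other stored word extends.
Those words: "ffkm", "mbmkp", "mfbfpf", "mfbmfbb", "mfbmfpp", "mfkbmpbfpf", "mfkmmkpp", "mfpf", "mmm"
Leaf count: 9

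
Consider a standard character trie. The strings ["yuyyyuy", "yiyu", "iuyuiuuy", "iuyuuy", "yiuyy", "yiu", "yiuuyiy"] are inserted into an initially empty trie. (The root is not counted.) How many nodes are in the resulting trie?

27

Trie structure (* marks end of a word):
(root)
├─ i
│  └─ u
│     └─ y
│        └─ u
│           ├─ i
│           │  └─ u
│           │     └─ u
│           │        └─ y *
│           └─ u
│              └─ y *
└─ y
   ├─ i
   │  ├─ u *
   │  │  ├─ u
   │  │  │  └─ y
   │  │  │     └─ i
   │  │  │        └─ y *
   │  │  └─ y
   │  │     └─ y *
   │  └─ y
   │     └─ u *
   └─ u
      └─ y
         └─ y
            └─ y
               └─ u
                  └─ y *
Counting every labelled node above: 27.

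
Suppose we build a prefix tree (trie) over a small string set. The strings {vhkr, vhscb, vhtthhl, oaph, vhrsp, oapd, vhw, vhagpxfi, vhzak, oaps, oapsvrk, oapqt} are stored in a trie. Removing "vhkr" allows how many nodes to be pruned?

After clearing the end-marker at "vhkr", prune upward until reaching a node still needed by another word.
The suffix "kr" (2 nodes) is used only by "vhkr"; the node for "vh" still has the child "s", so pruning stops there.
Nodes removed: 2

2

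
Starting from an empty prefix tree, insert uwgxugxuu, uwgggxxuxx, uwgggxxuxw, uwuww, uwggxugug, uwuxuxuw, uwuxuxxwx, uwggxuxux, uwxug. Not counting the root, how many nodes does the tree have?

For each word, the new-node count is its length minus the longest prefix already in the trie:
  "uwgxugxuu" → 9 new (u, w, g, x, u, g, x, u, u)
  "uwgggxxuxx" → prefix "uwg" already present; 7 new (g, g, x, x, u, x, x)
  "uwgggxxuxw" → prefix "uwgggxxux" already present; 1 new (w)
  "uwuww" → prefix "uw" already present; 3 new (u, w, w)
  "uwggxugug" → prefix "uwgg" already present; 5 new (x, u, g, u, g)
  "uwuxuxuw" → prefix "uwu" already present; 5 new (x, u, x, u, w)
  "uwuxuxxwx" → prefix "uwuxux" already present; 3 new (x, w, x)
  "uwggxuxux" → prefix "uwggxu" already present; 3 new (x, u, x)
  "uwxug" → prefix "uw" already present; 3 new (x, u, g)
Total nodes = 9 + 7 + 1 + 3 + 5 + 5 + 3 + 3 + 3 = 39

39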